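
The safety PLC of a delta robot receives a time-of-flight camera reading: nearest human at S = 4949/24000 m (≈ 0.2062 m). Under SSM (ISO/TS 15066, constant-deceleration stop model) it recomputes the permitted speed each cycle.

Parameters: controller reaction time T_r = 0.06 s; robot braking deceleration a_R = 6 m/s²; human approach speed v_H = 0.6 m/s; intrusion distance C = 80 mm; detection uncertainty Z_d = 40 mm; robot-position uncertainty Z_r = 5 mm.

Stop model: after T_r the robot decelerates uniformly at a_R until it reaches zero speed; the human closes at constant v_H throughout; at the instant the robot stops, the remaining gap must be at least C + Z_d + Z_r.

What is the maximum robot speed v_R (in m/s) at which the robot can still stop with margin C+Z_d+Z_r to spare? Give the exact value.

quadratic (1/12)·v² + (4/25)·v + (-217/4800) = 0
  disc = (4/25)² − 4·(1/12)·(-217/4800) = 14641/360000 ; √disc = 121/600
  v_R = (−(4/25) + 121/600) / (2·(1/12)) = 1/4 m/s
check:
T_s = v_R/a_R = (1/4)/6 = 0.0417 s
robot covers v_R·T_r = 0.2500·0.0600 = 0.0150 m before braking
robot covers 0.2500·0.0417 − ½·6.0000·0.0417² = 0.0052 m while stopping
human over T_r+T_s: 0.6000·(0.0600+0.0417) = 0.0610 m
residual clearance needed = 0.0800+0.0400+0.0050 = 0.1250 m
sum ≈ 0.0150+0.0052+0.0610+0.1250 ≈ 0.2062 m = S ✓

v_R_max = 1/4 m/s = 0.2500 m/s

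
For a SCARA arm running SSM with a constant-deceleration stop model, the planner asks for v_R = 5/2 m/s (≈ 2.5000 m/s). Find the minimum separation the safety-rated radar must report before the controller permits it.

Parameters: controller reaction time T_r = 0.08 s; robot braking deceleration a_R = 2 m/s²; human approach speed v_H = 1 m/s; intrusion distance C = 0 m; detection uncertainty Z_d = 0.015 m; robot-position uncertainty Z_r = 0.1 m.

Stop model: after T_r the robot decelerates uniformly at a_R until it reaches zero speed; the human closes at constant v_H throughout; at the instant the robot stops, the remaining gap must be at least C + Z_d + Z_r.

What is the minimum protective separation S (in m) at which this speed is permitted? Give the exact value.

S_min = 1283/400 m = 3.2075 m

T_s = v_R/a_R = (5/2)/2 = 1.2500 s
robot covers v_R·T_r = 2.5000·0.0800 = 0.2000 m before braking
robot covers 2.5000·1.2500 − ½·2.0000·1.2500² = 1.5625 m while stopping
human over T_r+T_s: 1.0000·(0.0800+1.2500) = 1.3300 m
residual clearance needed = 0.0000+0.0150+0.1000 = 0.1150 m
S_min ≈ 0.2000+1.5625+1.3300+0.1150  ⇒  S_min = 1283/400 m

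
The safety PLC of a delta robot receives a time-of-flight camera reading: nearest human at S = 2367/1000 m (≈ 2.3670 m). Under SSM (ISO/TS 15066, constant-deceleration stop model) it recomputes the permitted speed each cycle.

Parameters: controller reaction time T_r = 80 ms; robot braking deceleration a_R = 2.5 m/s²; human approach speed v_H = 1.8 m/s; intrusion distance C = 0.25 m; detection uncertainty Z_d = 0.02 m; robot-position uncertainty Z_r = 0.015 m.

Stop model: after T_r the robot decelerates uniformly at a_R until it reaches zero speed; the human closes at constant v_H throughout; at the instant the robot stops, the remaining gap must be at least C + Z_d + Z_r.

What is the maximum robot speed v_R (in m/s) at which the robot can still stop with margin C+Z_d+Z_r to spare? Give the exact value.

collect terms ⇒ (1/5)·v_R² + (4/5)·v_R + (-969/500) = 0
  disc = (4/5)² − 4·(1/5)·(-969/500) = 1369/625 ; √disc = 37/25
  v_R = (−(4/5) + 37/25) / (2·(1/5)) = 17/10 m/s
check:
T_s = v_R/a_R = (17/10)/(5/2) = 0.6800 s
reaction-phase robot travel = 1.7000·0.0800 = 0.1360 m
robot under decel: 1.7000²/(2·2.5000) = 0.5780 m
person approaches 1.8000·(0.0800+0.6800) = 1.3680 m
residual clearance needed = 0.2500+0.0200+0.0150 = 0.2850 m
sum ≈ 0.1360+0.5780+1.3680+0.2850 ≈ 2.3670 m = S ✓

v_R_max = 17/10 m/s = 1.7000 m/s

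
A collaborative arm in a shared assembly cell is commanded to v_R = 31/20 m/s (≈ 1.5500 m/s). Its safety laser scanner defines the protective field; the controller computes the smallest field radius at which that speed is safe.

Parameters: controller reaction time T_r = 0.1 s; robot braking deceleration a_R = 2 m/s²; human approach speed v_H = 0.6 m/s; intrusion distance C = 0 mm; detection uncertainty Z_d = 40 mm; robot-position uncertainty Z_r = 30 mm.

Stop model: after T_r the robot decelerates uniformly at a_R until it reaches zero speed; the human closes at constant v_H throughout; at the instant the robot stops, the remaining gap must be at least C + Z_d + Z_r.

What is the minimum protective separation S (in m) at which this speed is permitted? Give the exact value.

S_min = 2161/1600 m = 1.3506 m

braking lasts T_s = (31/20)/2 = 0.7750 s
robot covers v_R·T_r = 1.5500·0.1000 = 0.1550 m before braking
robot under decel: 1.5500²/(2·2.0000) = 0.6006 m
human closes 0.6000·0.8750 = 0.5250 m
residual clearance needed = 0.0000+0.0400+0.0300 = 0.0700 m
S_min ≈ 0.1550+0.6006+0.5250+0.0700  ⇒  S_min = 2161/1600 m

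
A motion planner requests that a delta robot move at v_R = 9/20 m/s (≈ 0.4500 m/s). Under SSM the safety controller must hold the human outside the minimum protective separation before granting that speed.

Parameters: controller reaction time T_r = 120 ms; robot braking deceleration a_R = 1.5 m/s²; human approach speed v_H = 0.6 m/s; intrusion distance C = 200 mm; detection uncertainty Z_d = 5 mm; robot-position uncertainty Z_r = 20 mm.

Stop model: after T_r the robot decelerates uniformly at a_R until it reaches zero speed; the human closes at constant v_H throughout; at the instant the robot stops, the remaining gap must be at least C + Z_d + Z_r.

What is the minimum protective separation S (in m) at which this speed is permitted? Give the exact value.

T_s = v_R/a_R = (9/20)/(3/2) = 0.3000 s
robot in T_r: 0.4500·0.1200 = 0.0540 m
robot covers 0.4500·0.3000 − ½·1.5000·0.3000² = 0.0675 m while stopping
human over T_r+T_s: 0.6000·(0.1200+0.3000) = 0.2520 m
C+Z_d+Z_r = 0.2000+0.0050+0.0200 = 0.2250 m
S_min ≈ 0.0540+0.0675+0.2520+0.2250  ⇒  S_min = 1197/2000 m

S_min = 1197/2000 m = 0.5985 m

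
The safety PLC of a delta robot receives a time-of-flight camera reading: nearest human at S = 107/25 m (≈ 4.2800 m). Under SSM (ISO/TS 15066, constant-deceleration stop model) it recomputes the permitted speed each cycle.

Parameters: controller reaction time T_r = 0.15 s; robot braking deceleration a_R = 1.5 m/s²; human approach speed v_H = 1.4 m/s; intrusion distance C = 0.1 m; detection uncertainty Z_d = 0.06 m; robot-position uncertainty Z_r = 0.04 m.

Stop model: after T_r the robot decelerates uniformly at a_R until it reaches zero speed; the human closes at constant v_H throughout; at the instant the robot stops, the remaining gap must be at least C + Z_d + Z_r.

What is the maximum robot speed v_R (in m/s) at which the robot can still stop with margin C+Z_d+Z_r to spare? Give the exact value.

at the boundary: (1/3)·v² + (13/12)·v + (-387/100) = 0
  disc = (13/12)² − 4·(1/3)·(-387/100) = 22801/3600 ; √disc = 151/60
  v_R = (−(13/12) + 151/60) / (2·(1/3)) = 43/20 m/s
check:
stop time T_s = (43/20)/(3/2) = 1.4333 s
robot covers v_R·T_r = 2.1500·0.1500 = 0.3225 m before braking
braking distance = 2.1500²/(2·1.5000) = 1.5408 m
human over T_r+T_s: 1.4000·(0.1500+1.4333) = 2.2167 m
C+Z_d+Z_r = 0.1000+0.0600+0.0400 = 0.2000 m
sum ≈ 0.3225+1.5408+2.2167+0.2000 ≈ 4.2800 m = S ✓

v_R_max = 43/20 m/s = 2.1500 m/s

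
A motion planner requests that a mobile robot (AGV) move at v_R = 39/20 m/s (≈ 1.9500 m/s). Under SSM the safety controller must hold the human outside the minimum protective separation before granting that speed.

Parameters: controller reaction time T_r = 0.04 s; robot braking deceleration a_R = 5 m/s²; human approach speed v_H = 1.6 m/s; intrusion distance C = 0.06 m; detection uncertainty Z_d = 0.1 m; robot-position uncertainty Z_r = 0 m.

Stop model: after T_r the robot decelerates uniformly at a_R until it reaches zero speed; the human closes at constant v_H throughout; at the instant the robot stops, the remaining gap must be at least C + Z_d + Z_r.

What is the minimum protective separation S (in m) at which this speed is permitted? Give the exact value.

S_min = 209/160 m = 1.3062 m

braking lasts T_s = (39/20)/5 = 0.3900 s
reaction-phase robot travel = 1.9500·0.0400 = 0.0780 m
robot covers 1.9500·0.3900 − ½·5.0000·0.3900² = 0.3802 m while stopping
human closes 1.6000·0.4300 = 0.6880 m
margins: 0.0600+0.1000+0.0000 = 0.1600 m
S_min ≈ 0.0780+0.3802+0.6880+0.1600  ⇒  S_min = 209/160 m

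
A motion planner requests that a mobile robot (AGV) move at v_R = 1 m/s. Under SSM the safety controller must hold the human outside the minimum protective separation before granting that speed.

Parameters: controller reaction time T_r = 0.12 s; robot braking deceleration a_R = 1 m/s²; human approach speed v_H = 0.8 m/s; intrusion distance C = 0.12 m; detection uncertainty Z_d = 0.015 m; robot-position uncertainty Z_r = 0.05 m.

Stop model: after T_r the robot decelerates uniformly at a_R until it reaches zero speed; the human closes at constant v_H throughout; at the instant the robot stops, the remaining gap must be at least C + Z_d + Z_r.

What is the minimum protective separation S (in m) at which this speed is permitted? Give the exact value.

braking lasts T_s = 1/1 = 1.0000 s
robot in T_r: 1.0000·0.1200 = 0.1200 m
braking distance = 1.0000²/(2·1.0000) = 0.5000 m
person approaches 0.8000·(0.1200+1.0000) = 0.8960 m
margins: 0.1200+0.0150+0.0500 = 0.1850 m
S_min ≈ 0.1200+0.5000+0.8960+0.1850  ⇒  S_min = 1701/1000 m

S_min = 1701/1000 m = 1.7010 m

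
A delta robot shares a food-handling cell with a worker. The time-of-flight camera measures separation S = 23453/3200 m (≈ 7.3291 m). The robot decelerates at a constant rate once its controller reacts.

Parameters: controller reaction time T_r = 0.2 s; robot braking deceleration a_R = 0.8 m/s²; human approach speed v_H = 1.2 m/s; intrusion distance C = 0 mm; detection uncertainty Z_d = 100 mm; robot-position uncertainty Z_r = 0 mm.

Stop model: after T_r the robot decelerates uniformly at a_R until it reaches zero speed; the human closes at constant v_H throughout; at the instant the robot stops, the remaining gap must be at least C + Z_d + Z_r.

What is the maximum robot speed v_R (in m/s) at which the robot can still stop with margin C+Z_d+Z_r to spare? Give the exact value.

v_R_max = 9/4 m/s = 2.2500 m/s

at the boundary: (5/8)·v² + (17/10)·v + (-4473/640) = 0
  disc = (17/10)² − 4·(5/8)·(-4473/640) = 130321/6400 ; √disc = 361/80
  v_R = (−(17/10) + 361/80) / (2·(5/8)) = 9/4 m/s
check:
braking lasts T_s = (9/4)/(4/5) = 2.8125 s
robot in T_r: 2.2500·0.2000 = 0.4500 m
robot under decel: 2.2500²/(2·0.8000) = 3.1641 m
human closes 1.2000·3.0125 = 3.6150 m
residual clearance needed = 0.0000+0.1000+0.0000 = 0.1000 m
sum ≈ 0.4500+3.1641+3.6150+0.1000 ≈ 7.3291 m = S ✓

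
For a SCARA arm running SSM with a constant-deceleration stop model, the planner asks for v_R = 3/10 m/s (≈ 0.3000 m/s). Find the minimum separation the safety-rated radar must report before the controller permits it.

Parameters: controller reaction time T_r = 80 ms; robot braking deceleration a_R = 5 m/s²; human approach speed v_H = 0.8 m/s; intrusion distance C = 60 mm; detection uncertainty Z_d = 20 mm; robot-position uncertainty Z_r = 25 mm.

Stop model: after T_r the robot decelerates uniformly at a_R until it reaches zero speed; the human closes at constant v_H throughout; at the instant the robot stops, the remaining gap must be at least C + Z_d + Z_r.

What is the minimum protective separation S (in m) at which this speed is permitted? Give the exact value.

S_min = 1/4 m = 0.2500 m

stop time T_s = (3/10)/5 = 0.0600 s
robot in T_r: 0.3000·0.0800 = 0.0240 m
robot under decel: 0.3000²/(2·5.0000) = 0.0090 m
person approaches 0.8000·(0.0800+0.0600) = 0.1120 m
C+Z_d+Z_r = 0.0600+0.0200+0.0250 = 0.1050 m
S_min ≈ 0.0240+0.0090+0.1120+0.1050  ⇒  S_min = 1/4 m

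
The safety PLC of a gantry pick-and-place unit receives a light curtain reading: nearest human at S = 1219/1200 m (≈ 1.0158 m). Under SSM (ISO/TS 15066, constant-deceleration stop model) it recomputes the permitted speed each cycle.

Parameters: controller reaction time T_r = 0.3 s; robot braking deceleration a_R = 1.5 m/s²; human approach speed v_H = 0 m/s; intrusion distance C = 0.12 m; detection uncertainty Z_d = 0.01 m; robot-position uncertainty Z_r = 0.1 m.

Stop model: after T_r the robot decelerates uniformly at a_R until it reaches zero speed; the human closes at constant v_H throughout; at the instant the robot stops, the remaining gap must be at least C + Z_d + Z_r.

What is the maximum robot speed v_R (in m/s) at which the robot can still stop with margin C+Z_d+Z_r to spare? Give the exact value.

quadratic (1/3)·v² + (3/10)·v + (-943/1200) = 0
  disc = (3/10)² − 4·(1/3)·(-943/1200) = 256/225 ; √disc = 16/15
  v_R = (−(3/10) + 16/15) / (2·(1/3)) = 23/20 m/s
check:
T_s = v_R/a_R = (23/20)/(3/2) = 0.7667 s
robot in T_r: 1.1500·0.3000 = 0.3450 m
braking distance = 1.1500²/(2·1.5000) = 0.4408 m
human closes 0.0000·1.0667 = 0.0000 m
margins: 0.1200+0.0100+0.1000 = 0.2300 m
sum ≈ 0.3450+0.4408+0.0000+0.2300 ≈ 1.0158 m = S ✓

v_R_max = 23/20 m/s = 1.1500 m/s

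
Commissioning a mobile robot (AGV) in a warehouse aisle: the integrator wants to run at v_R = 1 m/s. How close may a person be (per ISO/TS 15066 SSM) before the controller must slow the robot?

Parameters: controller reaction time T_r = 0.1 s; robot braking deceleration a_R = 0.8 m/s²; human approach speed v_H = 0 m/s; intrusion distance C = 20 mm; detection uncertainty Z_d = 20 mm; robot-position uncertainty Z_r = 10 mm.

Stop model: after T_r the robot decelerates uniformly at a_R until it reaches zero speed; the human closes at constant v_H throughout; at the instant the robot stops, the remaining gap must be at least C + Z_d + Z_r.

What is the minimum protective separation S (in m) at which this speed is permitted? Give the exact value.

stop time T_s = 1/(4/5) = 1.2500 s
robot covers v_R·T_r = 1.0000·0.1000 = 0.1000 m before braking
robot under decel: 1.0000²/(2·0.8000) = 0.6250 m
human closes 0.0000·1.3500 = 0.0000 m
residual clearance needed = 0.0200+0.0200+0.0100 = 0.0500 m
S_min ≈ 0.1000+0.6250+0.0000+0.0500  ⇒  S_min = 31/40 m

S_min = 31/40 m = 0.7750 m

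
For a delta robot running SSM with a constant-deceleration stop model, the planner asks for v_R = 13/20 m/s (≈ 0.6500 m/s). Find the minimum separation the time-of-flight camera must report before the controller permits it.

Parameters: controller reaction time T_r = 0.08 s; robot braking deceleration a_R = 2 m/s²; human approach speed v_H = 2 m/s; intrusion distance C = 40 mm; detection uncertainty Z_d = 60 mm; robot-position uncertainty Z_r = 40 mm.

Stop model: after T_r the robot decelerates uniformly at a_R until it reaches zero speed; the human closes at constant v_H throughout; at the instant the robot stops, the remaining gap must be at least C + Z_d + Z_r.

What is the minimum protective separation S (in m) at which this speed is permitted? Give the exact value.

braking lasts T_s = (13/20)/2 = 0.3250 s
robot covers v_R·T_r = 0.6500·0.0800 = 0.0520 m before braking
braking distance = 0.6500²/(2·2.0000) = 0.1056 m
human closes 2.0000·0.4050 = 0.8100 m
residual clearance needed = 0.0400+0.0600+0.0400 = 0.1400 m
S_min ≈ 0.0520+0.1056+0.8100+0.1400  ⇒  S_min = 8861/8000 m

S_min = 8861/8000 m = 1.1076 m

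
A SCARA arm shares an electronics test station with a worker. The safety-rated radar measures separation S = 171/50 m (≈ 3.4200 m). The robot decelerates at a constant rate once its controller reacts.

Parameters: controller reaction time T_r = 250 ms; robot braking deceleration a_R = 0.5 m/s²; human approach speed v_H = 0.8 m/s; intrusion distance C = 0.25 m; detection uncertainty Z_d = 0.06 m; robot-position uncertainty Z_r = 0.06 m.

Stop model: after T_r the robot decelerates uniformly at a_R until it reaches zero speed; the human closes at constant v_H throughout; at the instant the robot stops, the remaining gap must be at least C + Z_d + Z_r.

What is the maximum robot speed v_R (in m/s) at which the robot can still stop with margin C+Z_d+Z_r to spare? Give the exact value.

at the boundary: (1)·v² + (37/20)·v + (-57/20) = 0
  disc = (37/20)² − 4·(1)·(-57/20) = 5929/400 ; √disc = 77/20
  v_R = (−(37/20) + 77/20) / (2·(1)) = 1 m/s
check:
T_s = v_R/a_R = 1/(1/2) = 2.0000 s
robot covers v_R·T_r = 1.0000·0.2500 = 0.2500 m before braking
robot covers 1.0000·2.0000 − ½·0.5000·2.0000² = 1.0000 m while stopping
human closes 0.8000·2.2500 = 1.8000 m
C+Z_d+Z_r = 0.2500+0.0600+0.0600 = 0.3700 m
sum ≈ 0.2500+1.0000+1.8000+0.3700 ≈ 3.4200 m = S ✓

v_R_max = 1 m/s = 1.0000 m/s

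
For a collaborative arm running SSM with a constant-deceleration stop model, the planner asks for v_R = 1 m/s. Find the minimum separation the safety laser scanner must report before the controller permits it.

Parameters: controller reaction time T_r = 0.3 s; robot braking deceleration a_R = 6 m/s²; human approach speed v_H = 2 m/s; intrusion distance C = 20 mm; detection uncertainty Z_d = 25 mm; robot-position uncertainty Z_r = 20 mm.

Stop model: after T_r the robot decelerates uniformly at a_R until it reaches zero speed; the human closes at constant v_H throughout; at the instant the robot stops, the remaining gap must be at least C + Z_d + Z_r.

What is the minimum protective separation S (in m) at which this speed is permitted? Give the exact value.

S_min = 829/600 m = 1.3817 m

stop time T_s = 1/6 = 0.1667 s
robot covers v_R·T_r = 1.0000·0.3000 = 0.3000 m before braking
robot under decel: 1.0000²/(2·6.0000) = 0.0833 m
human over T_r+T_s: 2.0000·(0.3000+0.1667) = 0.9333 m
margins: 0.0200+0.0250+0.0200 = 0.0650 m
S_min ≈ 0.3000+0.0833+0.9333+0.0650  ⇒  S_min = 829/600 m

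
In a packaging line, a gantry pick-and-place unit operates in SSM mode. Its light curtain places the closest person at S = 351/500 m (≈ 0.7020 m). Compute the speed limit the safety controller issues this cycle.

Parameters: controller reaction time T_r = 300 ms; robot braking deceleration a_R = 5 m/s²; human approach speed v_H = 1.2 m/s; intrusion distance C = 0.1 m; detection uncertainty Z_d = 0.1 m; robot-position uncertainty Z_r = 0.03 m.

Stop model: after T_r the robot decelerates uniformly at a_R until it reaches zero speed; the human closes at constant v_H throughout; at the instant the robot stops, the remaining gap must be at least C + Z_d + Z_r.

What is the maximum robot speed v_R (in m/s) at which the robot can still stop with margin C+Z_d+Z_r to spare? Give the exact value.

at the boundary: (1/10)·v² + (27/50)·v + (-14/125) = 0
  disc = (27/50)² − 4·(1/10)·(-14/125) = 841/2500 ; √disc = 29/50
  v_R = (−(27/50) + 29/50) / (2·(1/10)) = 1/5 m/s
check:
stop time T_s = (1/5)/5 = 0.0400 s
robot covers v_R·T_r = 0.2000·0.3000 = 0.0600 m before braking
robot under decel: 0.2000²/(2·5.0000) = 0.0040 m
human closes 1.2000·0.3400 = 0.4080 m
margins: 0.1000+0.1000+0.0300 = 0.2300 m
sum ≈ 0.0600+0.0040+0.4080+0.2300 ≈ 0.7020 m = S ✓

v_R_max = 1/5 m/s = 0.2000 m/s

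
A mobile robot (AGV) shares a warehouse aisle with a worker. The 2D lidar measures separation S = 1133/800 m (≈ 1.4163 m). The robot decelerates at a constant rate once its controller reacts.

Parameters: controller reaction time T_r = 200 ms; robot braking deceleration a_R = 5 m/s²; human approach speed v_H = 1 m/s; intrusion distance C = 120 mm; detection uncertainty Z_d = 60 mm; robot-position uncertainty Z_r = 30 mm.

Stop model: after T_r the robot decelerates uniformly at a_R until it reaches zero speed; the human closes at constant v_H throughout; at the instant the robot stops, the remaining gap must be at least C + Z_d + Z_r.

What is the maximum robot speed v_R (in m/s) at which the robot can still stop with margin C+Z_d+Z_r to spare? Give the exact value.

v_R_max = 7/4 m/s = 1.7500 m/s

at the boundary: (1/10)·v² + (2/5)·v + (-161/160) = 0
  disc = (2/5)² − 4·(1/10)·(-161/160) = 9/16 ; √disc = 3/4
  v_R = (−(2/5) + 3/4) / (2·(1/10)) = 7/4 m/s
check:
stop time T_s = (7/4)/5 = 0.3500 s
robot in T_r: 1.7500·0.2000 = 0.3500 m
braking distance = 1.7500²/(2·5.0000) = 0.3063 m
human over T_r+T_s: 1.0000·(0.2000+0.3500) = 0.5500 m
margins: 0.1200+0.0600+0.0300 = 0.2100 m
sum ≈ 0.3500+0.3063+0.5500+0.2100 ≈ 1.4163 m = S ✓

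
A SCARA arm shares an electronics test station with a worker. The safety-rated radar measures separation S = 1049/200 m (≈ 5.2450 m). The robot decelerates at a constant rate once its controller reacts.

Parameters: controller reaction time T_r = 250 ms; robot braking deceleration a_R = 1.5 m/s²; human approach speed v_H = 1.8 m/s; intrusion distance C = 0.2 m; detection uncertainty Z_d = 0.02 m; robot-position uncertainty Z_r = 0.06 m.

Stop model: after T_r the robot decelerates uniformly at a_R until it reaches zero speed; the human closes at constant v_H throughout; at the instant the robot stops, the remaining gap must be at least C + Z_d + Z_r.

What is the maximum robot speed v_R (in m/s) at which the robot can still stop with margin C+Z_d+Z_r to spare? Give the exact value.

v_R_max = 21/10 m/s = 2.1000 m/s

at the boundary: (1/3)·v² + (29/20)·v + (-903/200) = 0
  disc = (29/20)² − 4·(1/3)·(-903/200) = 3249/400 ; √disc = 57/20
  v_R = (−(29/20) + 57/20) / (2·(1/3)) = 21/10 m/s
check:
stop time T_s = (21/10)/(3/2) = 1.4000 s
reaction-phase robot travel = 2.1000·0.2500 = 0.5250 m
braking distance = 2.1000²/(2·1.5000) = 1.4700 m
human closes 1.8000·1.6500 = 2.9700 m
residual clearance needed = 0.2000+0.0200+0.0600 = 0.2800 m
sum ≈ 0.5250+1.4700+2.9700+0.2800 ≈ 5.2450 m = S ✓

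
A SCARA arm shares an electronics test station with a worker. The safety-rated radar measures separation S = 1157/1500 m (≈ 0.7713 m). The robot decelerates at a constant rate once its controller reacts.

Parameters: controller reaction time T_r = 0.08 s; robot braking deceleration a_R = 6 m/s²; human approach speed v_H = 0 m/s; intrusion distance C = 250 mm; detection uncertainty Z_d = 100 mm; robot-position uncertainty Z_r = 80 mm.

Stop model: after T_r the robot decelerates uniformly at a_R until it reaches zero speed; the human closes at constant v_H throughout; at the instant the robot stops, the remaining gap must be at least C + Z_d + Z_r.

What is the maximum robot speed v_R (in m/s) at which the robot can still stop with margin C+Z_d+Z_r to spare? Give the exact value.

collect terms ⇒ (1/12)·v_R² + (2/25)·v_R + (-128/375) = 0
  disc = (2/25)² − 4·(1/12)·(-128/375) = 676/5625 ; √disc = 26/75
  v_R = (−(2/25) + 26/75) / (2·(1/12)) = 8/5 m/s
check:
braking lasts T_s = (8/5)/6 = 0.2667 s
reaction-phase robot travel = 1.6000·0.0800 = 0.1280 m
braking distance = 1.6000²/(2·6.0000) = 0.2133 m
person approaches 0.0000·(0.0800+0.2667) = 0.0000 m
C+Z_d+Z_r = 0.2500+0.1000+0.0800 = 0.4300 m
sum ≈ 0.1280+0.2133+0.0000+0.4300 ≈ 0.7713 m = S ✓

v_R_max = 8/5 m/s = 1.6000 m/s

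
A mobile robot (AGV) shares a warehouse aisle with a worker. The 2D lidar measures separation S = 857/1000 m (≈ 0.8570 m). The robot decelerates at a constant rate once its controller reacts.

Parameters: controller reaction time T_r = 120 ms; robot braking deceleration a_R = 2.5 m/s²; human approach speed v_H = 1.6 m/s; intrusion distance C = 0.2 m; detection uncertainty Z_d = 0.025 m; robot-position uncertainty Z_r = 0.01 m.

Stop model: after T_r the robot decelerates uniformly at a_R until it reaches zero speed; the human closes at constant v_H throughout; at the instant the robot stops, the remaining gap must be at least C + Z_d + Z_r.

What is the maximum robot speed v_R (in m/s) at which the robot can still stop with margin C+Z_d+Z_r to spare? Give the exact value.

collect terms ⇒ (1/5)·v_R² + (19/25)·v_R + (-43/100) = 0
  disc = (19/25)² − 4·(1/5)·(-43/100) = 576/625 ; √disc = 24/25
  v_R = (−(19/25) + 24/25) / (2·(1/5)) = 1/2 m/s
check:
braking lasts T_s = (1/2)/(5/2) = 0.2000 s
robot in T_r: 0.5000·0.1200 = 0.0600 m
braking distance = 0.5000²/(2·2.5000) = 0.0500 m
person approaches 1.6000·(0.1200+0.2000) = 0.5120 m
margins: 0.2000+0.0250+0.0100 = 0.2350 m
sum ≈ 0.0600+0.0500+0.5120+0.2350 ≈ 0.8570 m = S ✓

v_R_max = 1/2 m/s = 0.5000 m/s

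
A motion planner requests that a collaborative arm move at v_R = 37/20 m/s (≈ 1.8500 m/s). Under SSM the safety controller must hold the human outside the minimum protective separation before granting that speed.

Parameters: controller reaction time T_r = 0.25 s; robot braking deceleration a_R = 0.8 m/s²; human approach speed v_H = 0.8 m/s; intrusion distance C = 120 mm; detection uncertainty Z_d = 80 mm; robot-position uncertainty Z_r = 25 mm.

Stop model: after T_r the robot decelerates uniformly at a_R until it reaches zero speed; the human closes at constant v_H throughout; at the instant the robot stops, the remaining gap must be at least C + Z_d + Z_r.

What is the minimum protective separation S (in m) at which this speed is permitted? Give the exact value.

S_min = 3121/640 m = 4.8766 m

braking lasts T_s = (37/20)/(4/5) = 2.3125 s
reaction-phase robot travel = 1.8500·0.2500 = 0.4625 m
robot covers 1.8500·2.3125 − ½·0.8000·2.3125² = 2.1391 m while stopping
human closes 0.8000·2.5625 = 2.0500 m
C+Z_d+Z_r = 0.1200+0.0800+0.0250 = 0.2250 m
S_min ≈ 0.4625+2.1391+2.0500+0.2250  ⇒  S_min = 3121/640 m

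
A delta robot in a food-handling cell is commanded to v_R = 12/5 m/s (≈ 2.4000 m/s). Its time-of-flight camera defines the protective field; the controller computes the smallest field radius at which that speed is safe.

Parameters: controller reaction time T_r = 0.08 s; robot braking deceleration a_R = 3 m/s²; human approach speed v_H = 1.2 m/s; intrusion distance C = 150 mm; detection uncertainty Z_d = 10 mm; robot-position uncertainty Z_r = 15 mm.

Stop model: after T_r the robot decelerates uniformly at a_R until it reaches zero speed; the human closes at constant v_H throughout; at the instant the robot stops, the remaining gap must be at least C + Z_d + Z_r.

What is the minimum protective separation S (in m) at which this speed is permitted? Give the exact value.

S_min = 2383/1000 m = 2.3830 m

braking lasts T_s = (12/5)/3 = 0.8000 s
robot covers v_R·T_r = 2.4000·0.0800 = 0.1920 m before braking
robot covers 2.4000·0.8000 − ½·3.0000·0.8000² = 0.9600 m while stopping
person approaches 1.2000·(0.0800+0.8000) = 1.0560 m
C+Z_d+Z_r = 0.1500+0.0100+0.0150 = 0.1750 m
S_min ≈ 0.1920+0.9600+1.0560+0.1750  ⇒  S_min = 2383/1000 m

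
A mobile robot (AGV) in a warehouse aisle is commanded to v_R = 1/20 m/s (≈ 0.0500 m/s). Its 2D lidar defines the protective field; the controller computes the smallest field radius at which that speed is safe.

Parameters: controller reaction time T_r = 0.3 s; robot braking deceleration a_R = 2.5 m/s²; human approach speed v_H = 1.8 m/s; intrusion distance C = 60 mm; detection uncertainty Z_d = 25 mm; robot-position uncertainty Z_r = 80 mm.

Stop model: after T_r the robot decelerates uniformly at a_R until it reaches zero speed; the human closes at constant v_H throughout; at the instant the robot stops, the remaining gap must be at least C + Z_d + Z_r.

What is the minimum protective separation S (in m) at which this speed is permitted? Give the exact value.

S_min = 1513/2000 m = 0.7565 m

T_s = v_R/a_R = (1/20)/(5/2) = 0.0200 s
robot in T_r: 0.0500·0.3000 = 0.0150 m
braking distance = 0.0500²/(2·2.5000) = 0.0005 m
human closes 1.8000·0.3200 = 0.5760 m
C+Z_d+Z_r = 0.0600+0.0250+0.0800 = 0.1650 m
S_min ≈ 0.0150+0.0005+0.5760+0.1650  ⇒  S_min = 1513/2000 m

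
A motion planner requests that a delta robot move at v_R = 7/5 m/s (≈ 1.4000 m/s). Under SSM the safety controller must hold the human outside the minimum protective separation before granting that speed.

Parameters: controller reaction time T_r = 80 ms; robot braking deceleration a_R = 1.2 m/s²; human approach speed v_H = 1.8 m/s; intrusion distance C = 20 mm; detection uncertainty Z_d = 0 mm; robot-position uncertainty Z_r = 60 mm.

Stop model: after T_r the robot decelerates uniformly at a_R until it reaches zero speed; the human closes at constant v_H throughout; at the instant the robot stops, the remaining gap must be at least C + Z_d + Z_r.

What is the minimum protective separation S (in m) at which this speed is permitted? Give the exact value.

S_min = 4879/1500 m = 3.2527 m

stop time T_s = (7/5)/(6/5) = 1.1667 s
robot covers v_R·T_r = 1.4000·0.0800 = 0.1120 m before braking
robot covers 1.4000·1.1667 − ½·1.2000·1.1667² = 0.8167 m while stopping
human over T_r+T_s: 1.8000·(0.0800+1.1667) = 2.2440 m
margins: 0.0200+0.0000+0.0600 = 0.0800 m
S_min ≈ 0.1120+0.8167+2.2440+0.0800  ⇒  S_min = 4879/1500 m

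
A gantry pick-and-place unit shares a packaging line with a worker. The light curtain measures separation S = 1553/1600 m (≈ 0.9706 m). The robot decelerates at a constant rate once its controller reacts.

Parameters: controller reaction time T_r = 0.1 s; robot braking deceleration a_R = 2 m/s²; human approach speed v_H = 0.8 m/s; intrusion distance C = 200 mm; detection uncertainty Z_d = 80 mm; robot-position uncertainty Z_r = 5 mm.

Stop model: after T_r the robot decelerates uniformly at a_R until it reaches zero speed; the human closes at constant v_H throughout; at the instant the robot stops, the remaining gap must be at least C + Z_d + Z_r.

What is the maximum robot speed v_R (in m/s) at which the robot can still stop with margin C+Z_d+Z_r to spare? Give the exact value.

quadratic (1/4)·v² + (1/2)·v + (-969/1600) = 0
  disc = (1/2)² − 4·(1/4)·(-969/1600) = 1369/1600 ; √disc = 37/40
  v_R = (−(1/2) + 37/40) / (2·(1/4)) = 17/20 m/s
check:
braking lasts T_s = (17/20)/2 = 0.4250 s
reaction-phase robot travel = 0.8500·0.1000 = 0.0850 m
robot under decel: 0.8500²/(2·2.0000) = 0.1806 m
human closes 0.8000·0.5250 = 0.4200 m
margins: 0.2000+0.0800+0.0050 = 0.2850 m
sum ≈ 0.0850+0.1806+0.4200+0.2850 ≈ 0.9706 m = S ✓

v_R_max = 17/20 m/s = 0.8500 m/s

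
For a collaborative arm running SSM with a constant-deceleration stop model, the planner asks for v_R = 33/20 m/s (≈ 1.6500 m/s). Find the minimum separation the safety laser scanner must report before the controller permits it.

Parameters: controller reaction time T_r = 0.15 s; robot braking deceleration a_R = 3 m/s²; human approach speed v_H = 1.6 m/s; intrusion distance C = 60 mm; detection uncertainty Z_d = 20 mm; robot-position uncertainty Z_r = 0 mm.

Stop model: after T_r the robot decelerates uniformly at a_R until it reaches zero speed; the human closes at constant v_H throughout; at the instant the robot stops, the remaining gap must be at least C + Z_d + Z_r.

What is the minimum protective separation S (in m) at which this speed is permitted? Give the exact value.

S_min = 1521/800 m = 1.9013 m

T_s = v_R/a_R = (33/20)/3 = 0.5500 s
robot in T_r: 1.6500·0.1500 = 0.2475 m
robot covers 1.6500·0.5500 − ½·3.0000·0.5500² = 0.4537 m while stopping
person approaches 1.6000·(0.1500+0.5500) = 1.1200 m
residual clearance needed = 0.0600+0.0200+0.0000 = 0.0800 m
S_min ≈ 0.2475+0.4537+1.1200+0.0800  ⇒  S_min = 1521/800 m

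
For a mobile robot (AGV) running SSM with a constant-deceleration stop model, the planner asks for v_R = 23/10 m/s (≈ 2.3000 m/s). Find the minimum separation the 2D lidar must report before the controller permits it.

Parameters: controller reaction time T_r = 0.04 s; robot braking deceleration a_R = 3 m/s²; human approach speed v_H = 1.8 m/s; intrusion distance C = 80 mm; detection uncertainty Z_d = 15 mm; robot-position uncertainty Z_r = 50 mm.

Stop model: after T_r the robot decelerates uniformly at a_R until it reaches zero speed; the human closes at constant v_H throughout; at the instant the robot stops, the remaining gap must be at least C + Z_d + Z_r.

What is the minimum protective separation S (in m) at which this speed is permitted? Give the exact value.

stop time T_s = (23/10)/3 = 0.7667 s
reaction-phase robot travel = 2.3000·0.0400 = 0.0920 m
robot under decel: 2.3000²/(2·3.0000) = 0.8817 m
human closes 1.8000·0.8067 = 1.4520 m
margins: 0.0800+0.0150+0.0500 = 0.1450 m
S_min ≈ 0.0920+0.8817+1.4520+0.1450  ⇒  S_min = 964/375 m

S_min = 964/375 m = 2.5707 m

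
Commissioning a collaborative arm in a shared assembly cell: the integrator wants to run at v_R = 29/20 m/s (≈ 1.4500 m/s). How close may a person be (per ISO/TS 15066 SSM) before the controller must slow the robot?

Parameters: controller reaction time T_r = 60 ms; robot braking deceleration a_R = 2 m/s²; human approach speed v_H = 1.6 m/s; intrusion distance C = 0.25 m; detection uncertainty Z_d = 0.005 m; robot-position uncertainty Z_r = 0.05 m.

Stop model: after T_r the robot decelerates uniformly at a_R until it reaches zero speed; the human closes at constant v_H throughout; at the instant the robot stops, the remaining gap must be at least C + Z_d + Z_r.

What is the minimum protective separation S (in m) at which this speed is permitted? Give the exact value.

stop time T_s = (29/20)/2 = 0.7250 s
robot in T_r: 1.4500·0.0600 = 0.0870 m
robot under decel: 1.4500²/(2·2.0000) = 0.5256 m
human over T_r+T_s: 1.6000·(0.0600+0.7250) = 1.2560 m
margins: 0.2500+0.0050+0.0500 = 0.3050 m
S_min ≈ 0.0870+0.5256+1.2560+0.3050  ⇒  S_min = 17389/8000 m

S_min = 17389/8000 m = 2.1736 m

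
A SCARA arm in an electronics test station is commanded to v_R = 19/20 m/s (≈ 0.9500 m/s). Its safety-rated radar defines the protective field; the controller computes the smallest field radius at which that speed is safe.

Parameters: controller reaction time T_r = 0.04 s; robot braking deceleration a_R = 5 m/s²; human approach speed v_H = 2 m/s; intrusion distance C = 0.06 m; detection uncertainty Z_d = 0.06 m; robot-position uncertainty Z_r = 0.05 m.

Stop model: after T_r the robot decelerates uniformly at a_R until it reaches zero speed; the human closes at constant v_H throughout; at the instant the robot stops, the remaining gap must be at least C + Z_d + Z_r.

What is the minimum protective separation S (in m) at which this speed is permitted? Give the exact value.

braking lasts T_s = (19/20)/5 = 0.1900 s
reaction-phase robot travel = 0.9500·0.0400 = 0.0380 m
robot under decel: 0.9500²/(2·5.0000) = 0.0902 m
human over T_r+T_s: 2.0000·(0.0400+0.1900) = 0.4600 m
C+Z_d+Z_r = 0.0600+0.0600+0.0500 = 0.1700 m
S_min ≈ 0.0380+0.0902+0.4600+0.1700  ⇒  S_min = 3033/4000 m

S_min = 3033/4000 m = 0.7582 m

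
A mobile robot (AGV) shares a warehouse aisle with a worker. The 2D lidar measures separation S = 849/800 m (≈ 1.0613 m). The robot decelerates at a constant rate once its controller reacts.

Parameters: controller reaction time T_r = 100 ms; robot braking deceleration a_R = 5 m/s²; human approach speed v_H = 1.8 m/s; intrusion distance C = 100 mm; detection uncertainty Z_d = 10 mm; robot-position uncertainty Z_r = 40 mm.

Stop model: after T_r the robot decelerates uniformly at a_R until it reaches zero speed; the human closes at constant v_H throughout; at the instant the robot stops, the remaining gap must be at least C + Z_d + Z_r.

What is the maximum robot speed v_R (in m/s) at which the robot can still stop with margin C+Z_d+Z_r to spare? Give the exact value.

v_R_max = 5/4 m/s = 1.2500 m/s

at the boundary: (1/10)·v² + (23/50)·v + (-117/160) = 0
  disc = (23/50)² − 4·(1/10)·(-117/160) = 5041/10000 ; √disc = 71/100
  v_R = (−(23/50) + 71/100) / (2·(1/10)) = 5/4 m/s
check:
stop time T_s = (5/4)/5 = 0.2500 s
robot covers v_R·T_r = 1.2500·0.1000 = 0.1250 m before braking
robot under decel: 1.2500²/(2·5.0000) = 0.1562 m
human over T_r+T_s: 1.8000·(0.1000+0.2500) = 0.6300 m
residual clearance needed = 0.1000+0.0100+0.0400 = 0.1500 m
sum ≈ 0.1250+0.1562+0.6300+0.1500 ≈ 1.0613 m = S ✓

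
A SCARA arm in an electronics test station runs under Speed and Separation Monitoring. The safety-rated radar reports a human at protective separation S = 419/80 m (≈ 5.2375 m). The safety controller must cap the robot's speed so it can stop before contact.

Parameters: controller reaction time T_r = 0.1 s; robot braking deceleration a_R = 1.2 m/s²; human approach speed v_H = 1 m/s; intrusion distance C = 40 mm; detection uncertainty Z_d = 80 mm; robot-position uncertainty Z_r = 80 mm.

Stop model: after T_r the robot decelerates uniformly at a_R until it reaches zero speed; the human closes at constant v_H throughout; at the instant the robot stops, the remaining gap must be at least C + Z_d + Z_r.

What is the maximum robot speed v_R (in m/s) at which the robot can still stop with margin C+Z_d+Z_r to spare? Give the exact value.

v_R_max = 5/2 m/s = 2.5000 m/s

quadratic (5/12)·v² + (14/15)·v + (-79/16) = 0
  disc = (14/15)² − 4·(5/12)·(-79/16) = 32761/3600 ; √disc = 181/60
  v_R = (−(14/15) + 181/60) / (2·(5/12)) = 5/2 m/s
check:
braking lasts T_s = (5/2)/(6/5) = 2.0833 s
reaction-phase robot travel = 2.5000·0.1000 = 0.2500 m
robot under decel: 2.5000²/(2·1.2000) = 2.6042 m
human over T_r+T_s: 1.0000·(0.1000+2.0833) = 2.1833 m
C+Z_d+Z_r = 0.0400+0.0800+0.0800 = 0.2000 m
sum ≈ 0.2500+2.6042+2.1833+0.2000 ≈ 5.2375 m = S ✓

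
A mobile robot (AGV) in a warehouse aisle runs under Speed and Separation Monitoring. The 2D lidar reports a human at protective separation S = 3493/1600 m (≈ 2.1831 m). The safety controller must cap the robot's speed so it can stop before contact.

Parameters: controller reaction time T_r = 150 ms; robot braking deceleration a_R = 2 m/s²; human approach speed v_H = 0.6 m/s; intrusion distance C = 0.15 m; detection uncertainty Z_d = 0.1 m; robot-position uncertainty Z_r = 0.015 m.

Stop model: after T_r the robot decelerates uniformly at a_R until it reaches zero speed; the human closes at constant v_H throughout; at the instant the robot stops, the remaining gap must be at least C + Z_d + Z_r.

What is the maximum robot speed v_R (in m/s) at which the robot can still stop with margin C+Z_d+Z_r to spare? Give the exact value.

at the boundary: (1/4)·v² + (9/20)·v + (-117/64) = 0
  disc = (9/20)² − 4·(1/4)·(-117/64) = 3249/1600 ; √disc = 57/40
  v_R = (−(9/20) + 57/40) / (2·(1/4)) = 39/20 m/s
check:
stop time T_s = (39/20)/2 = 0.9750 s
reaction-phase robot travel = 1.9500·0.1500 = 0.2925 m
robot covers 1.9500·0.9750 − ½·2.0000·0.9750² = 0.9506 m while stopping
person approaches 0.6000·(0.1500+0.9750) = 0.6750 m
residual clearance needed = 0.1500+0.1000+0.0150 = 0.2650 m
sum ≈ 0.2925+0.9506+0.6750+0.2650 ≈ 2.1831 m = S ✓

v_R_max = 39/20 m/s = 1.9500 m/s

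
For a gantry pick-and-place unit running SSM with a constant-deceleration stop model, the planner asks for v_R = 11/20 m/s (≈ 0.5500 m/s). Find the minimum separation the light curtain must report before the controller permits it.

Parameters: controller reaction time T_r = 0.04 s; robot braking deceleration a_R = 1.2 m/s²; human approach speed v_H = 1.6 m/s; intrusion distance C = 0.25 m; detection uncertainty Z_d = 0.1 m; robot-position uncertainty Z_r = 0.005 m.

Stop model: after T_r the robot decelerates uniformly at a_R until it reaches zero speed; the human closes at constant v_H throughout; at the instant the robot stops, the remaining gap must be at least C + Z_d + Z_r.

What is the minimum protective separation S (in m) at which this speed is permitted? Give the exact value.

T_s = v_R/a_R = (11/20)/(6/5) = 0.4583 s
reaction-phase robot travel = 0.5500·0.0400 = 0.0220 m
robot covers 0.5500·0.4583 − ½·1.2000·0.4583² = 0.1260 m while stopping
human over T_r+T_s: 1.6000·(0.0400+0.4583) = 0.7973 m
margins: 0.2500+0.1000+0.0050 = 0.3550 m
S_min ≈ 0.0220+0.1260+0.7973+0.3550  ⇒  S_min = 10403/8000 m

S_min = 10403/8000 m = 1.3004 m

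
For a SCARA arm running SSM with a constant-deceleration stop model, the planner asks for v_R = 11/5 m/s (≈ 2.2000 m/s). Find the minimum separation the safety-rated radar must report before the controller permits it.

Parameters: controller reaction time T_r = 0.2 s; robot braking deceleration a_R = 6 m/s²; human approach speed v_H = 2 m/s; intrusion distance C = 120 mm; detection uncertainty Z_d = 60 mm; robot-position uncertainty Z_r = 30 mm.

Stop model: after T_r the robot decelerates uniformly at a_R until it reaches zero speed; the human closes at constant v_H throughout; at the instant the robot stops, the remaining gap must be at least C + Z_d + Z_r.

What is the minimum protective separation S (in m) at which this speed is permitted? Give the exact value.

stop time T_s = (11/5)/6 = 0.3667 s
robot in T_r: 2.2000·0.2000 = 0.4400 m
robot under decel: 2.2000²/(2·6.0000) = 0.4033 m
human over T_r+T_s: 2.0000·(0.2000+0.3667) = 1.1333 m
C+Z_d+Z_r = 0.1200+0.0600+0.0300 = 0.2100 m
S_min ≈ 0.4400+0.4033+1.1333+0.2100  ⇒  S_min = 164/75 m

S_min = 164/75 m = 2.1867 m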